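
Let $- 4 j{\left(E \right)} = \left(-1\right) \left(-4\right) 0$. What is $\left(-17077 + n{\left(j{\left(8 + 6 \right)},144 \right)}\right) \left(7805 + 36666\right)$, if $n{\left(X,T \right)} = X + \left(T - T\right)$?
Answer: $-759431267$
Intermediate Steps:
$j{\left(E \right)} = 0$ ($j{\left(E \right)} = - \frac{\left(-1\right) \left(-4\right) 0}{4} = - \frac{4 \cdot 0}{4} = \left(- \frac{1}{4}\right) 0 = 0$)
$n{\left(X,T \right)} = X$ ($n{\left(X,T \right)} = X + 0 = X$)
$\left(-17077 + n{\left(j{\left(8 + 6 \right)},144 \right)}\right) \left(7805 + 36666\right) = \left(-17077 + 0\right) \left(7805 + 36666\right) = \left(-17077\right) 44471 = -759431267$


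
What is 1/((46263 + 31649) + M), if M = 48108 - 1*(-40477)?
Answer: 1/166497 ≈ 6.0061e-6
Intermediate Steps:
M = 88585 (M = 48108 + 40477 = 88585)
1/((46263 + 31649) + M) = 1/((46263 + 31649) + 88585) = 1/(77912 + 88585) = 1/166497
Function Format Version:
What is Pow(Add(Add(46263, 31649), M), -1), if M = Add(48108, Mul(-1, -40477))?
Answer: Rational(1, 166497) ≈ 6.0061e-6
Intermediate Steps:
M = 88585 (M = Add(48108, 40477) = 88585)
Pow(Add(Add(46263, 31649), M), -1) = Pow(Add(Add(46263, 31649), 88585), -1) = Pow(Add(77912, 88585), -1) = Pow(166497, -1) = Rational(1, 166497)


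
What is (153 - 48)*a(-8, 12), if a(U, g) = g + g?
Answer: 2520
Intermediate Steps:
a(U, g) = 2*g
(153 - 48)*a(-8, 12) = (153 - 48)*(2*12) = 105*24 = 2520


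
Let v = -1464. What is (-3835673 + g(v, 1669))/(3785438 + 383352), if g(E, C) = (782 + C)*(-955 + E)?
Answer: -4882321/2084395 ≈ -2.3423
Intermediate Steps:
g(E, C) = (-955 + E)*(782 + C)
(-3835673 + g(v, 1669))/(3785438 + 383352) = (-3835673 + (-746810 - 955*1669 + 782*(-1464) + 1669*(-1464)))/(3785438 + 383352) = (-3835673 + (-746810 - 1593895 - 1144848 - 2443416))/4168790 = (-3835673 - 5928969)*(1/4168790) = -9764642*1/4168790 = -4882321/2084395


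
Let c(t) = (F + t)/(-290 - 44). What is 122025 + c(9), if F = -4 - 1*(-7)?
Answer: 20378169/167 ≈ 1.2203e+5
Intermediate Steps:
F = 3 (F = -4 + 7 = 3)
c(t) = -3/334 - t/334 (c(t) = (3 + t)/(-290 - 44) = (3 + t)/(-334) = (3 + t)*(-1/334) = -3/334 - t/334)
122025 + c(9) = 122025 + (-3/334 - 1/334*9) = 122025 + (-3/334 - 9/334) = 122025 - 6/167 = 20378169/167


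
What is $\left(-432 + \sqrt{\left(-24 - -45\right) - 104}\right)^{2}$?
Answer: $\left(432 - i \sqrt{83}\right)^{2} \approx 1.8654 \cdot 10^{5} - 7871.4 i$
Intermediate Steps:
$\left(-432 + \sqrt{\left(-24 - -45\right) - 104}\right)^{2} = \left(-432 + \sqrt{\left(-24 + 45\right) - 104}\right)^{2} = \left(-432 + \sqrt{21 - 104}\right)^{2} = \left(-432 + \sqrt{-83}\right)^{2} = \left(-432 + i \sqrt{83}\right)^{2}$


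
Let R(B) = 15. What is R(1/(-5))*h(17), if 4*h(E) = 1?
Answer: 15/4 ≈ 3.7500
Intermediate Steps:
h(E) = ¼ (h(E) = (¼)*1 = ¼)
R(1/(-5))*h(17) = 15*(¼) = 15/4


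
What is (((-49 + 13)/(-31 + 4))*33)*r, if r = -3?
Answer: -132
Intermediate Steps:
(((-49 + 13)/(-31 + 4))*33)*r = (((-49 + 13)/(-31 + 4))*33)*(-3) = (-36/(-27)*33)*(-3) = (-36*(-1/27)*33)*(-3) = ((4/3)*33)*(-3) = 44*(-3) = -132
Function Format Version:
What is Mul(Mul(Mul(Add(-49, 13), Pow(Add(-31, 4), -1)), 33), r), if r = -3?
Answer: -132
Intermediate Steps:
Mul(Mul(Mul(Add(-49, 13), Pow(Add(-31, 4), -1)), 33), r) = Mul(Mul(Mul(Add(-49, 13), Pow(Add(-31, 4), -1)), 33), -3) = Mul(Mul(Mul(-36, Pow(-27, -1)), 33), -3) = Mul(Mul(Mul(-36, Rational(-1, 27)), 33), -3) = Mul(Mul(Rational(4, 3), 33), -3) = Mul(44, -3) = -132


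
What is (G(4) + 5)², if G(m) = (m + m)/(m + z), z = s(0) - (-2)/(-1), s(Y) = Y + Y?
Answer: 81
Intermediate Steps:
s(Y) = 2*Y
z = -2 (z = 2*0 - (-2)/(-1) = 0 - (-2)*(-1) = 0 - 1*2 = 0 - 2 = -2)
G(m) = 2*m/(-2 + m) (G(m) = (m + m)/(m - 2) = (2*m)/(-2 + m) = 2*m/(-2 + m))
(G(4) + 5)² = (2*4/(-2 + 4) + 5)² = (2*4/2 + 5)² = (2*4*(½) + 5)² = (4 + 5)² = 9² = 81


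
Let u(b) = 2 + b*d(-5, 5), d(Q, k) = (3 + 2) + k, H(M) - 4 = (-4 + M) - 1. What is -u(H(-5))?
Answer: 58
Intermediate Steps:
H(M) = -1 + M (H(M) = 4 + ((-4 + M) - 1) = 4 + (-5 + M) = -1 + M)
d(Q, k) = 5 + k
u(b) = 2 + 10*b (u(b) = 2 + b*(5 + 5) = 2 + b*10 = 2 + 10*b)
-u(H(-5)) = -(2 + 10*(-1 - 5)) = -(2 + 10*(-6)) = -(2 - 60) = -1*(-58) = 58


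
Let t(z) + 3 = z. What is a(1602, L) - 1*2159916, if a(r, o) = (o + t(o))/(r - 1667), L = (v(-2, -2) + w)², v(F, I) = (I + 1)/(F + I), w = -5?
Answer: -1123156657/520 ≈ -2.1599e+6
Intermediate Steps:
t(z) = -3 + z
v(F, I) = (1 + I)/(F + I)
L = 361/16 (L = ((1 - 2)/(-2 - 2) - 5)² = (-1/(-4) - 5)² = (-¼*(-1) - 5)² = (¼ - 5)² = (-19/4)² = 361/16 ≈ 22.563)
a(r, o) = (-3 + 2*o)/(-1667 + r) (a(r, o) = (o + (-3 + o))/(r - 1667) = (-3 + 2*o)/(-1667 + r))
a(1602, L) - 1*2159916 = (-3 + 2*(361/16))/(-1667 + 1602) - 1*2159916 = (-3 + 361/8)/(-65) - 2159916 = -1/65*337/8 - 2159916 = -337/520 - 2159916 = -1123156657/520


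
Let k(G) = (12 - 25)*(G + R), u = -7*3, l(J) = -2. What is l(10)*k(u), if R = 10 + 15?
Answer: 104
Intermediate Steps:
u = -21
R = 25
k(G) = -325 - 13*G (k(G) = (12 - 25)*(G + 25) = -13*(25 + G) = -325 - 13*G)
l(10)*k(u) = -2*(-325 - 13*(-21)) = -2*(-325 + 273) = -2*(-52) = 104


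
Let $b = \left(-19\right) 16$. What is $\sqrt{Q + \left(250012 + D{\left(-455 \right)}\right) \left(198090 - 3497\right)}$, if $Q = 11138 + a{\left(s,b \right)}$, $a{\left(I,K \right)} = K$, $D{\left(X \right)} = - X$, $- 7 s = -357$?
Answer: $\sqrt{48739135765} \approx 2.2077 \cdot 10^{5}$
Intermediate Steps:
$s = 51$ ($s = \left(- \frac{1}{7}\right) \left(-357\right) = 51$)
$b = -304$
$Q = 10834$ ($Q = 11138 - 304 = 10834$)
$\sqrt{Q + \left(250012 + D{\left(-455 \right)}\right) \left(198090 - 3497\right)} = \sqrt{10834 + \left(250012 - -455\right) \left(198090 - 3497\right)} = \sqrt{10834 + \left(250012 + 455\right) 194593} = \sqrt{10834 + 250467 \cdot 194593} = \sqrt{10834 + 48739124931} = \sqrt{48739135765}$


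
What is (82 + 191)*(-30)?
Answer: -8190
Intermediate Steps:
(82 + 191)*(-30) = 273*(-30) = -8190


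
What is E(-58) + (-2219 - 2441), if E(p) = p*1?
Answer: -4718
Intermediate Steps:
E(p) = p
E(-58) + (-2219 - 2441) = -58 + (-2219 - 2441) = -58 - 4660 = -4718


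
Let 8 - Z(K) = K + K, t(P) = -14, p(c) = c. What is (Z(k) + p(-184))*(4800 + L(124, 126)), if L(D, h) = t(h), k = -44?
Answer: -421168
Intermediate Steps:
L(D, h) = -14
Z(K) = 8 - 2*K (Z(K) = 8 - (K + K) = 8 - 2*K)
(Z(k) + p(-184))*(4800 + L(124, 126)) = ((8 - 2*(-44)) - 184)*(4800 - 14) = ((8 + 88) - 184)*4786 = (96 - 184)*4786 = -88*4786 = -421168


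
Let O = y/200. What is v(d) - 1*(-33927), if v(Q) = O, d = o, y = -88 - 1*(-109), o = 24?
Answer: 6785421/200 ≈ 33927.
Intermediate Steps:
y = 21 (y = -88 + 109 = 21)
d = 24
O = 21/200 ≈ 0.10500
v(Q) = 21/200
v(d) - 1*(-33927) = 21/200 - 1*(-33927) = 21/200 + 33927 = 6785421/200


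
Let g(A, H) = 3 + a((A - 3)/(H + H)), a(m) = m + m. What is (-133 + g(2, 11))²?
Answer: 2047761/121 ≈ 16924.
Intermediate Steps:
a(m) = 2*m
g(A, H) = 3 + (-3 + A)/H (g(A, H) = 3 + 2*((A - 3)/(H + H)) = 3 + 2*((-3 + A)/((2*H))) = 3 + 2*((-3 + A)*(1/(2*H))) = 3 + 2*((-3 + A)/(2*H)) = 3 + (-3 + A)/H)
(-133 + g(2, 11))² = (-133 + (-3 + 2 + 3*11)/11)² = (-133 + (-3 + 2 + 33)/11)² = (-133 + (1/11)*32)² = (-133 + 32/11)² = (-1431/11)² = 2047761/121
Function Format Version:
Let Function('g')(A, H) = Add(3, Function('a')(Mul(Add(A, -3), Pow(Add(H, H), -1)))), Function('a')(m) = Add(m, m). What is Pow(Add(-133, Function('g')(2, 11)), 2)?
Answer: Rational(2047761, 121) ≈ 16924.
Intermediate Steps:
Function('a')(m) = Mul(2, m)
Function('g')(A, H) = Add(3, Mul(Pow(H, -1), Add(-3, A))) (Function('g')(A, H) = Add(3, Mul(2, Mul(Add(A, -3), Pow(Add(H, H), -1)))) = Add(3, Mul(2, Mul(Add(-3, A), Pow(Mul(2, H), -1)))) = Add(3, Mul(2, Mul(Add(-3, A), Mul(Rational(1, 2), Pow(H, -1))))) = Add(3, Mul(2, Mul(Rational(1, 2), Pow(H, -1), Add(-3, A)))) = Add(3, Mul(Pow(H, -1), Add(-3, A))))
Pow(Add(-133, Function('g')(2, 11)), 2) = Pow(Add(-133, Mul(Pow(11, -1), Add(-3, 2, Mul(3, 11)))), 2) = Pow(Add(-133, Mul(Rational(1, 11), Add(-3, 2, 33))), 2) = Pow(Add(-133, Mul(Rational(1, 11), 32)), 2) = Pow(Add(-133, Rational(32, 11)), 2) = Pow(Rational(-1431, 11), 2) = Rational(2047761, 121)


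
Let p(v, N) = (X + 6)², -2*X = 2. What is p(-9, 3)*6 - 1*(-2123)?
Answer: 2273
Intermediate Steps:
X = -1 (X = -½*2 = -1)
p(v, N) = 25 (p(v, N) = (-1 + 6)² = 5² = 25)
p(-9, 3)*6 - 1*(-2123) = 25*6 - 1*(-2123) = 150 + 2123 = 2273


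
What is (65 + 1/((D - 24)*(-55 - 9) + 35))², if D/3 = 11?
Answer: 1236506896/292681 ≈ 4224.8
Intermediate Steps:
D = 33 (D = 3*11 = 33)
(65 + 1/((D - 24)*(-55 - 9) + 35))² = (65 + 1/((33 - 24)*(-55 - 9) + 35))² = (65 + 1/(9*(-64) + 35))² = (65 + 1/(-576 + 35))² = (65 + 1/(-541))² = (65 - 1/541)² = (35164/541)² = 1236506896/292681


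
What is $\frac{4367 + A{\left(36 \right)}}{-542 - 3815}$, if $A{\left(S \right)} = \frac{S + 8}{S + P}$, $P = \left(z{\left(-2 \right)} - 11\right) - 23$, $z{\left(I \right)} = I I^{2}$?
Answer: $- \frac{13079}{13071} \approx -1.0006$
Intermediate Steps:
$z{\left(I \right)} = I^{3}$
$P = -42$ ($P = \left(\left(-2\right)^{3} - 11\right) - 23 = \left(-8 - 11\right) - 23 = -19 - 23 = -42$)
$A{\left(S \right)} = \frac{8 + S}{-42 + S}$ ($A{\left(S \right)} = \frac{S + 8}{S - 42} = \frac{8 + S}{-42 + S}$)
$\frac{4367 + A{\left(36 \right)}}{-542 - 3815} = \frac{4367 + \frac{8 + 36}{-42 + 36}}{-542 - 3815} = \frac{4367 + \frac{1}{-6} \cdot 44}{-4357} = \left(4367 - \frac{22}{3}\right) \left(- \frac{1}{4357}\right) = \frac{13079}{3} \left(- \frac{1}{4357}\right) = - \frac{13079}{13071}$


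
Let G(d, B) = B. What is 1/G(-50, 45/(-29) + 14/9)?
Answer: 261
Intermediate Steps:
1/G(-50, 45/(-29) + 14/9) = 1/(45/(-29) + 14/9) = 1/(45*(-1/29) + 14*(⅑)) = 1/(-45/29 + 14/9) = 1/(1/261) = 261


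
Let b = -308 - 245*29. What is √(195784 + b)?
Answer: √188371 ≈ 434.02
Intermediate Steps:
b = -7413 (b = -308 - 7105 = -7413)
√(195784 + b) = √(195784 - 7413) = √188371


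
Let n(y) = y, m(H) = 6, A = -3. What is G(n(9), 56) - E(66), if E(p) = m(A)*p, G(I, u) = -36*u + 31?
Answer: -2381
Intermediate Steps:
G(I, u) = 31 - 36*u
E(p) = 6*p
G(n(9), 56) - E(66) = (31 - 36*56) - 6*66 = (31 - 2016) - 1*396 = -1985 - 396 = -2381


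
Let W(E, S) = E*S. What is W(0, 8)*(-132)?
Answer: 0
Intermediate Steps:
W(0, 8)*(-132) = (0*8)*(-132) = 0*(-132) = 0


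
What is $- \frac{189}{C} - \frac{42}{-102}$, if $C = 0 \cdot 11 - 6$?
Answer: $\frac{1085}{34} \approx 31.912$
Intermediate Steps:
$C = -6$ ($C = 0 - 6 = -6$)
$- \frac{189}{C} - \frac{42}{-102} = - \frac{189}{-6} - \frac{42}{-102} = \left(-189\right) \left(- \frac{1}{6}\right) - - \frac{7}{17} = \frac{63}{2} + \frac{7}{17} = \frac{1085}{34}$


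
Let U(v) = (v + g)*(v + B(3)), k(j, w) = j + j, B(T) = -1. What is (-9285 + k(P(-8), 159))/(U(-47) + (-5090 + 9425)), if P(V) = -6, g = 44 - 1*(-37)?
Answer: -3099/901 ≈ -3.4395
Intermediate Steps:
g = 81 (g = 44 + 37 = 81)
k(j, w) = 2*j
U(v) = (-1 + v)*(81 + v) (U(v) = (v + 81)*(v - 1) = (81 + v)*(-1 + v) = (-1 + v)*(81 + v))
(-9285 + k(P(-8), 159))/(U(-47) + (-5090 + 9425)) = (-9285 + 2*(-6))/((-81 + (-47)² + 80*(-47)) + (-5090 + 9425)) = (-9285 - 12)/((-81 + 2209 - 3760) + 4335) = -9297/(-1632 + 4335) = -9297/2703 = -9297*1/2703 = -3099/901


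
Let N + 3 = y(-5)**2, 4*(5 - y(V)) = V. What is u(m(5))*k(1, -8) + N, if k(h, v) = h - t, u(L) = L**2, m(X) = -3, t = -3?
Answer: 1153/16 ≈ 72.063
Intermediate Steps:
y(V) = 5 - V/4
k(h, v) = 3 + h (k(h, v) = h - 1*(-3) = h + 3 = 3 + h)
N = 577/16 (N = -3 + (5 - 1/4*(-5))**2 = -3 + (5 + 5/4)**2 = -3 + (25/4)**2 = -3 + 625/16 = 577/16 ≈ 36.063)
u(m(5))*k(1, -8) + N = (-3)**2*(3 + 1) + 577/16 = 9*4 + 577/16 = 36 + 577/16 = 1153/16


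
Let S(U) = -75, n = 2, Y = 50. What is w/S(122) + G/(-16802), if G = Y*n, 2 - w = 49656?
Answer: 417139504/630075 ≈ 662.05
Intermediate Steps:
w = -49654 (w = 2 - 1*49656 = 2 - 49656 = -49654)
G = 100 (G = 50*2 = 100)
w/S(122) + G/(-16802) = -49654/(-75) + 100/(-16802) = -49654*(-1/75) + 100*(-1/16802) = 49654/75 - 50/8401 = 417139504/630075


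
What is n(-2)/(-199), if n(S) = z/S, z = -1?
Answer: -1/398 ≈ -0.0025126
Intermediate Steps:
n(S) = -1/S
n(-2)/(-199) = -1/(-2)/(-199) = -1*(-½)*(-1/199) = (½)*(-1/199) = -1/398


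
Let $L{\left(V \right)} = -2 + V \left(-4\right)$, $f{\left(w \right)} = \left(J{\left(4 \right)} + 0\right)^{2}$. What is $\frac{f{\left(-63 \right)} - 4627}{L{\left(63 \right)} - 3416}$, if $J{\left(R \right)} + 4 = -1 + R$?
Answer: $\frac{2313}{1835} \approx 1.2605$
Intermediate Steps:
$J{\left(R \right)} = -5 + R$ ($J{\left(R \right)} = -4 + \left(-1 + R\right) = -5 + R$)
$f{\left(w \right)} = 1$ ($f{\left(w \right)} = \left(\left(-5 + 4\right) + 0\right)^{2} = \left(-1 + 0\right)^{2} = \left(-1\right)^{2} = 1$)
$L{\left(V \right)} = -2 - 4 V$
$\frac{f{\left(-63 \right)} - 4627}{L{\left(63 \right)} - 3416} = \frac{1 - 4627}{\left(-2 - 252\right) - 3416} = - \frac{4626}{\left(-2 - 252\right) - 3416} = - \frac{4626}{-254 - 3416} = - \frac{4626}{-3670} = \left(-4626\right) \left(- \frac{1}{3670}\right) = \frac{2313}{1835}$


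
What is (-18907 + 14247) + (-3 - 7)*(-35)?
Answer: -4310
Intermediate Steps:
(-18907 + 14247) + (-3 - 7)*(-35) = -4660 - 10*(-35) = -4660 + 350 = -4310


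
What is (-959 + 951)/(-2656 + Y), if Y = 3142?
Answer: -4/243 ≈ -0.016461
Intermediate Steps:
(-959 + 951)/(-2656 + Y) = (-959 + 951)/(-2656 + 3142) = -8/486 = -8*1/486 = -4/243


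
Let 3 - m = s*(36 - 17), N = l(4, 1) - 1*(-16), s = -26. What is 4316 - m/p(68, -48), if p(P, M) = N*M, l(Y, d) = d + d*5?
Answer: 4558193/1056 ≈ 4316.5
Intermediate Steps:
l(Y, d) = 6*d (l(Y, d) = d + 5*d = 6*d)
N = 22 (N = 6*1 - 1*(-16) = 6 + 16 = 22)
m = 497 (m = 3 - (-26)*(36 - 17) = 3 - (-26)*19 = 3 - 1*(-494) = 3 + 494 = 497)
p(P, M) = 22*M
4316 - m/p(68, -48) = 4316 - 497/(22*(-48)) = 4316 - 497/(-1056) = 4316 - 497*(-1)/1056 = 4316 - 1*(-497/1056) = 4316 + 497/1056 = 4558193/1056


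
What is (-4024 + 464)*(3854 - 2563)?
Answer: -4595960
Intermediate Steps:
(-4024 + 464)*(3854 - 2563) = -3560*1291 = -4595960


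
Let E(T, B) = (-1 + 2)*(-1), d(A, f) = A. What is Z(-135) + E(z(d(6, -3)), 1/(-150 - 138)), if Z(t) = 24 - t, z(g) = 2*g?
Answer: 158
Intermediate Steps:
E(T, B) = -1 (E(T, B) = 1*(-1) = -1)
Z(-135) + E(z(d(6, -3)), 1/(-150 - 138)) = (24 - 1*(-135)) - 1 = (24 + 135) - 1 = 159 - 1 = 158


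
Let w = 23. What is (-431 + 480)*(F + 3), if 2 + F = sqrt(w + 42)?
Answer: 49 + 49*sqrt(65) ≈ 444.05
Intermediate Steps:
F = -2 + sqrt(65) (F = -2 + sqrt(23 + 42) = -2 + sqrt(65) ≈ 6.0623)
(-431 + 480)*(F + 3) = (-431 + 480)*((-2 + sqrt(65)) + 3) = 49*(1 + sqrt(65)) = 49 + 49*sqrt(65)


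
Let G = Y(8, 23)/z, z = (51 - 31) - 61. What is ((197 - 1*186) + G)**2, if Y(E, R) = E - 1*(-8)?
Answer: 189225/1681 ≈ 112.57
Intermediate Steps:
Y(E, R) = 8 + E (Y(E, R) = E + 8 = 8 + E)
z = -41 (z = 20 - 61 = -41)
G = -16/41 (G = (8 + 8)/(-41) = 16*(-1/41) = -16/41 ≈ -0.39024)
((197 - 1*186) + G)**2 = ((197 - 1*186) - 16/41)**2 = ((197 - 186) - 16/41)**2 = (11 - 16/41)**2 = (435/41)**2 = 189225/1681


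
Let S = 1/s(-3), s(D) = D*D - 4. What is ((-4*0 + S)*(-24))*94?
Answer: -2256/5 ≈ -451.20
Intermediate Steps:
s(D) = -4 + D**2 (s(D) = D**2 - 4 = -4 + D**2)
S = 1/5 (S = 1/(-4 + (-3)**2) = 1/(-4 + 9) = 1/5 ≈ 0.20000)
((-4*0 + S)*(-24))*94 = ((-4*0 + 1/5)*(-24))*94 = ((0 + 1/5)*(-24))*94 = ((1/5)*(-24))*94 = -24/5*94 = -2256/5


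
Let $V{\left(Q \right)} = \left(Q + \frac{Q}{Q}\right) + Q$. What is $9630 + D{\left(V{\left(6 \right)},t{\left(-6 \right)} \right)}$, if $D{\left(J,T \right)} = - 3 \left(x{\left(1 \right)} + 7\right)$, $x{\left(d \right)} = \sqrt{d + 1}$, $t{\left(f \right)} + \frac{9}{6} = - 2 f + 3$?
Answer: $9609 - 3 \sqrt{2} \approx 9604.8$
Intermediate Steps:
$V{\left(Q \right)} = 1 + 2 Q$ ($V{\left(Q \right)} = \left(Q + 1\right) + Q = \left(1 + Q\right) + Q = 1 + 2 Q$)
$t{\left(f \right)} = \frac{3}{2} - 2 f$ ($t{\left(f \right)} = - \frac{3}{2} - \left(-3 + 2 f\right) = \frac{3}{2} - 2 f$)
$x{\left(d \right)} = \sqrt{1 + d}$
$D{\left(J,T \right)} = -21 - 3 \sqrt{2}$ ($D{\left(J,T \right)} = - 3 \left(\sqrt{1 + 1} + 7\right) = - 3 \left(\sqrt{2} + 7\right) = - 3 \left(7 + \sqrt{2}\right) = -21 - 3 \sqrt{2}$)
$9630 + D{\left(V{\left(6 \right)},t{\left(-6 \right)} \right)} = 9630 - \left(21 + 3 \sqrt{2}\right) = 9609 - 3 \sqrt{2}$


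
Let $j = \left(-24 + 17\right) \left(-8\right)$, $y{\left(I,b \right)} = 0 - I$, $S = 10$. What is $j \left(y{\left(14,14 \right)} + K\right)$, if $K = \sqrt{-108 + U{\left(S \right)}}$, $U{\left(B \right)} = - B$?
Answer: $-784 + 56 i \sqrt{118} \approx -784.0 + 608.32 i$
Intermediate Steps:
$y{\left(I,b \right)} = - I$
$j = 56$ ($j = \left(-7\right) \left(-8\right) = 56$)
$K = i \sqrt{118}$ ($K = \sqrt{-108 - 10} = \sqrt{-118} = i \sqrt{118} \approx 10.863 i$)
$j \left(y{\left(14,14 \right)} + K\right) = 56 \left(\left(-1\right) 14 + i \sqrt{118}\right) = 56 \left(-14 + i \sqrt{118}\right) = -784 + 56 i \sqrt{118}$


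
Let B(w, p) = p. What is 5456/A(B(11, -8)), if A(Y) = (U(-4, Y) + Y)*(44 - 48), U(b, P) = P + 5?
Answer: 124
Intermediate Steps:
U(b, P) = 5 + P
A(Y) = -20 - 8*Y (A(Y) = ((5 + Y) + Y)*(44 - 48) = (5 + 2*Y)*(-4) = -20 - 8*Y)
5456/A(B(11, -8)) = 5456/(-20 - 8*(-8)) = 5456/(-20 + 64) = 5456/44 = 5456*(1/44) = 124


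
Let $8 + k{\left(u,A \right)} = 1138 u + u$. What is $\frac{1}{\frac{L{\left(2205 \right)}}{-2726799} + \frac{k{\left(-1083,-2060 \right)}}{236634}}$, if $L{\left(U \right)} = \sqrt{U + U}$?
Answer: $- \frac{48230957145955171828434}{251422264050426929009357} + \frac{356274058710198636 \sqrt{10}}{1257111320252134645046785} \approx -0.19183$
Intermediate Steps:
$k{\left(u,A \right)} = -8 + 1139 u$ ($k{\left(u,A \right)} = -8 + \left(1138 u + u\right) = -8 + 1139 u$)
$L{\left(U \right)} = \sqrt{2} \sqrt{U}$ ($L{\left(U \right)} = \sqrt{2 U} = \sqrt{2} \sqrt{U}$)
$\frac{1}{\frac{L{\left(2205 \right)}}{-2726799} + \frac{k{\left(-1083,-2060 \right)}}{236634}} = \frac{1}{\frac{\sqrt{2} \sqrt{2205}}{-2726799} + \frac{-8 + 1139 \left(-1083\right)}{236634}} = \frac{1}{\sqrt{2} \cdot 21 \sqrt{5} \left(- \frac{1}{2726799}\right) + \left(-8 - 1233537\right) \frac{1}{236634}} = \frac{1}{21 \sqrt{10} \left(- \frac{1}{2726799}\right) - \frac{1233545}{236634}} = \frac{1}{- \frac{7 \sqrt{10}}{908933} - \frac{1233545}{236634}} = \frac{1}{- \frac{1233545}{236634} - \frac{7 \sqrt{10}}{908933}}$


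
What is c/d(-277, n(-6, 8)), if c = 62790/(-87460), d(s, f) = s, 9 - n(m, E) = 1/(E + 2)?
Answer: 6279/2422642 ≈ 0.0025918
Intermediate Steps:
n(m, E) = 9 - 1/(2 + E) (n(m, E) = 9 - 1/(E + 2) = 9 - 1/(2 + E))
c = -6279/8746 (c = 62790*(-1/87460) = -6279/8746 ≈ -0.71793)
c/d(-277, n(-6, 8)) = -6279/8746/(-277) = -6279/8746*(-1/277) = 6279/2422642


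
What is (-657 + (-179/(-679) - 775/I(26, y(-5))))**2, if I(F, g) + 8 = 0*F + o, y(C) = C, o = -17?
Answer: 180518765625/461041 ≈ 3.9155e+5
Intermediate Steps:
I(F, g) = -25 (I(F, g) = -8 + (0*F - 17) = -8 + (0 - 17) = -8 - 17 = -25)
(-657 + (-179/(-679) - 775/I(26, y(-5))))**2 = (-657 + (-179/(-679) - 775/(-25)))**2 = (-657 + (-179*(-1/679) - 775*(-1/25)))**2 = (-657 + (179/679 + 31))**2 = (-657 + 21228/679)**2 = (-424875/679)**2 = 180518765625/461041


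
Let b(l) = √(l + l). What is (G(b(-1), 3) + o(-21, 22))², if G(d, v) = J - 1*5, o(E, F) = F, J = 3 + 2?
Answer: 484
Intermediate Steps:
J = 5
b(l) = √2*√l (b(l) = √(2*l) = √2*√l)
G(d, v) = 0 (G(d, v) = 5 - 1*5 = 5 - 5 = 0)
(G(b(-1), 3) + o(-21, 22))² = (0 + 22)² = 22² = 484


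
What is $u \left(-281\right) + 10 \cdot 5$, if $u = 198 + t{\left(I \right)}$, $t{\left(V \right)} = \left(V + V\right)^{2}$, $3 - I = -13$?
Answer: $-343332$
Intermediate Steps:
$I = 16$ ($I = 3 - -13 = 3 + 13 = 16$)
$t{\left(V \right)} = 4 V^{2}$ ($t{\left(V \right)} = \left(2 V\right)^{2} = 4 V^{2}$)
$u = 1222$ ($u = 198 + 4 \cdot 16^{2} = 198 + 4 \cdot 256 = 198 + 1024 = 1222$)
$u \left(-281\right) + 10 \cdot 5 = 1222 \left(-281\right) + 10 \cdot 5 = -343382 + 50 = -343332$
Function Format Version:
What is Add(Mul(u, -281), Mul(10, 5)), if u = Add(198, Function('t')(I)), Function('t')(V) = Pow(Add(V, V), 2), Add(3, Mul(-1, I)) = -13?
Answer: -343332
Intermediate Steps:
I = 16 (I = Add(3, Mul(-1, -13)) = Add(3, 13) = 16)
Function('t')(V) = Mul(4, Pow(V, 2)) (Function('t')(V) = Pow(Mul(2, V), 2) = Mul(4, Pow(V, 2)))
u = 1222 (u = Add(198, Mul(4, Pow(16, 2))) = Add(198, Mul(4, 256)) = Add(198, 1024) = 1222)
Add(Mul(u, -281), Mul(10, 5)) = Add(Mul(1222, -281), Mul(10, 5)) = Add(-343382, 50) = -343332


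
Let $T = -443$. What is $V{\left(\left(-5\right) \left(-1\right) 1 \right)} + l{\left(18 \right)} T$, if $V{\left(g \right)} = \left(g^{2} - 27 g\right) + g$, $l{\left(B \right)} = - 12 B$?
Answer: $95583$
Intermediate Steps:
$V{\left(g \right)} = g^{2} - 26 g$
$V{\left(\left(-5\right) \left(-1\right) 1 \right)} + l{\left(18 \right)} T = \left(-5\right) \left(-1\right) 1 \left(-26 + \left(-5\right) \left(-1\right) 1\right) + \left(-12\right) 18 \left(-443\right) = 5 \cdot 1 \left(-26 + 5 \cdot 1\right) - -95688 = 5 \left(-26 + 5\right) + 95688 = 5 \left(-21\right) + 95688 = -105 + 95688 = 95583$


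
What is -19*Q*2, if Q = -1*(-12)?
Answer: -456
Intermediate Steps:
Q = 12
-19*Q*2 = -19*12*2 = -228*2 = -456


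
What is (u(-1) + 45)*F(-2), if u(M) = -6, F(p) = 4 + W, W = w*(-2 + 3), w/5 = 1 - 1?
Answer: 156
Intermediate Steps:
w = 0 (w = 5*(1 - 1) = 5*0 = 0)
W = 0 (W = 0*(-2 + 3) = 0*1 = 0)
F(p) = 4 (F(p) = 4 + 0 = 4)
(u(-1) + 45)*F(-2) = (-6 + 45)*4 = 39*4 = 156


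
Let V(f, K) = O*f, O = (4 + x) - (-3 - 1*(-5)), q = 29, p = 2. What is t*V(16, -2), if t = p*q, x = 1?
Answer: 2784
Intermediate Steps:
t = 58 (t = 2*29 = 58)
O = 3 (O = (4 + 1) - (-3 - 1*(-5)) = 5 - (-3 + 5) = 5 - 1*2 = 5 - 2 = 3)
V(f, K) = 3*f
t*V(16, -2) = 58*(3*16) = 58*48 = 2784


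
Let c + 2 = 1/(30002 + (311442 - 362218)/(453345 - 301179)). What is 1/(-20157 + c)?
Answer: -2282616778/46015271551619 ≈ -4.9606e-5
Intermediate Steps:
c = -4565157473/2282616778 (c = -2 + 1/(30002 + (311442 - 362218)/(453345 - 301179)) = -2 + 1/(30002 - 50776/152166) = -2 + 1/(30002 - 50776*1/152166) = -2 + 1/(30002 - 25388/76083) = -2 + 1/(2282616778/76083) = -2 + 76083/2282616778 = -4565157473/2282616778 ≈ -2.0000)
1/(-20157 + c) = 1/(-20157 - 4565157473/2282616778) = 1/(-46015271551619/2282616778) = -2282616778/46015271551619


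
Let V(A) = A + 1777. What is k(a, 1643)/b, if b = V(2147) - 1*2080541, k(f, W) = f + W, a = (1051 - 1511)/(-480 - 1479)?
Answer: -3219097/4068092703 ≈ -0.00079130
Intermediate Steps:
V(A) = 1777 + A
a = 460/1959 (a = -460/(-1959) = -460*(-1/1959) = 460/1959 ≈ 0.23481)
k(f, W) = W + f
b = -2076617 (b = (1777 + 2147) - 1*2080541 = 3924 - 2080541 = -2076617)
k(a, 1643)/b = (1643 + 460/1959)/(-2076617) = (3219097/1959)*(-1/2076617) = -3219097/4068092703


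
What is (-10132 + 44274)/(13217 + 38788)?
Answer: 34142/52005 ≈ 0.65651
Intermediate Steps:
(-10132 + 44274)/(13217 + 38788) = 34142/52005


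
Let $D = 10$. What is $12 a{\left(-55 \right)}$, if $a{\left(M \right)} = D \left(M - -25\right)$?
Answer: $-3600$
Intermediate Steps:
$a{\left(M \right)} = 250 + 10 M$ ($a{\left(M \right)} = 10 \left(M - -25\right) = 10 \left(M + \left(-3 + 28\right)\right) = 10 \left(M + 25\right) = 10 \left(25 + M\right) = 250 + 10 M$)
$12 a{\left(-55 \right)} = 12 \left(250 + 10 \left(-55\right)\right) = 12 \left(250 - 550\right) = 12 \left(-300\right) = -3600$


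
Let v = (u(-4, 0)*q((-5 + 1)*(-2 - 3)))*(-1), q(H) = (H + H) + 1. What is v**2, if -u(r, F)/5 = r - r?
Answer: 0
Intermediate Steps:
u(r, F) = 0 (u(r, F) = -5*(r - r) = -5*0 = 0)
q(H) = 1 + 2*H (q(H) = 2*H + 1 = 1 + 2*H)
v = 0 (v = (0*(1 + 2*((-5 + 1)*(-2 - 3))))*(-1) = (0*(1 + 2*(-4*(-5))))*(-1) = (0*(1 + 2*20))*(-1) = (0*(1 + 40))*(-1) = (0*41)*(-1) = 0*(-1) = 0)
v**2 = 0**2 = 0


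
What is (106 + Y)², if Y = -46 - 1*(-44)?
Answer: 10816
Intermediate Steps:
Y = -2 (Y = -46 + 44 = -2)
(106 + Y)² = (106 - 2)² = 104² = 10816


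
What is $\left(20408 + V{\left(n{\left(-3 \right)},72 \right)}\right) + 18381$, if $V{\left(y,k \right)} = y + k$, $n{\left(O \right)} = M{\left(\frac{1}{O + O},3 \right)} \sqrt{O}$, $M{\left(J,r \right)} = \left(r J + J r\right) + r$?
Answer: $38861 + 2 i \sqrt{3} \approx 38861.0 + 3.4641 i$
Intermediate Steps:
$M{\left(J,r \right)} = r + 2 J r$ ($M{\left(J,r \right)} = \left(J r + J r\right) + r = 2 J r + r = r + 2 J r$)
$n{\left(O \right)} = \sqrt{O} \left(3 + \frac{3}{O}\right)$ ($n{\left(O \right)} = 3 \left(1 + \frac{2}{O + O}\right) \sqrt{O} = 3 \left(1 + \frac{2}{2 O}\right) \sqrt{O} = 3 \left(1 + 2 \frac{1}{2 O}\right) \sqrt{O} = 3 \left(1 + \frac{1}{O}\right) \sqrt{O} = \left(3 + \frac{3}{O}\right) \sqrt{O} = \sqrt{O} \left(3 + \frac{3}{O}\right)$)
$V{\left(y,k \right)} = k + y$
$\left(20408 + V{\left(n{\left(-3 \right)},72 \right)}\right) + 18381 = \left(20408 + \left(72 + \frac{3 \left(1 - 3\right)}{i \sqrt{3}}\right)\right) + 18381 = \left(20408 + \left(72 + 3 \left(- \frac{i \sqrt{3}}{3}\right) \left(-2\right)\right)\right) + 18381 = \left(20408 + \left(72 + 2 i \sqrt{3}\right)\right) + 18381 = \left(20480 + 2 i \sqrt{3}\right) + 18381 = 38861 + 2 i \sqrt{3}$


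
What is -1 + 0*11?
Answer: -1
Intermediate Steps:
-1 + 0*11 = -1 + 0 = -1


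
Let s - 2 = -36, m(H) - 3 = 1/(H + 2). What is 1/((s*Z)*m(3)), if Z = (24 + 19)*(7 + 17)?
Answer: -5/561408 ≈ -8.9062e-6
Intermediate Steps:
m(H) = 3 + 1/(2 + H) (m(H) = 3 + 1/(H + 2) = 3 + 1/(2 + H))
s = -34 (s = 2 - 36 = -34)
Z = 1032 (Z = 43*24 = 1032)
1/((s*Z)*m(3)) = 1/((-34*1032)*((7 + 3*3)/(2 + 3))) = 1/(-35088*(7 + 9)/5) = 1/(-35088*16/5) = 1/(-561408/5) = -5/561408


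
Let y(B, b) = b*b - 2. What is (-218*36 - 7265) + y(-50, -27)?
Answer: -14386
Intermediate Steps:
y(B, b) = -2 + b² (y(B, b) = b² - 2 = -2 + b²)
(-218*36 - 7265) + y(-50, -27) = (-218*36 - 7265) + (-2 + (-27)²) = (-7848 - 7265) + (-2 + 729) = -15113 + 727 = -14386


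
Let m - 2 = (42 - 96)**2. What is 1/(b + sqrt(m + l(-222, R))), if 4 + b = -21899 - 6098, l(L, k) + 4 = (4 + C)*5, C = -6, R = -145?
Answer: -28001/784053097 - 22*sqrt(6)/784053097 ≈ -3.5782e-5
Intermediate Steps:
m = 2918 (m = 2 + (42 - 96)**2 = 2 + (-54)**2 = 2 + 2916 = 2918)
l(L, k) = -14 (l(L, k) = -4 + (4 - 6)*5 = -4 - 2*5 = -4 - 10 = -14)
b = -28001 (b = -4 + (-21899 - 6098) = -4 - 27997 = -28001)
1/(b + sqrt(m + l(-222, R))) = 1/(-28001 + sqrt(2918 - 14)) = 1/(-28001 + sqrt(2904)) = 1/(-28001 + 22*sqrt(6))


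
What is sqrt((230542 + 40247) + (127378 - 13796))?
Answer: sqrt(384371) ≈ 619.98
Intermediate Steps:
sqrt((230542 + 40247) + (127378 - 13796)) = sqrt(270789 + 113582) = sqrt(384371)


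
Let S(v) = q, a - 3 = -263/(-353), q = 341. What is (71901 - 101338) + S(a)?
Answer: -29096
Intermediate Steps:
a = 1322/353 (a = 3 - 263/(-353) = 3 - 263*(-1/353) = 3 + 263/353 = 1322/353 ≈ 3.7450)
S(v) = 341
(71901 - 101338) + S(a) = (71901 - 101338) + 341 = -29437 + 341 = -29096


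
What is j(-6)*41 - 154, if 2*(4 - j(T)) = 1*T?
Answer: 133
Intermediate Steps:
j(T) = 4 - T/2
j(-6)*41 - 154 = (4 - ½*(-6))*41 - 154 = (4 + 3)*41 - 154 = 7*41 - 154 = 287 - 154 = 133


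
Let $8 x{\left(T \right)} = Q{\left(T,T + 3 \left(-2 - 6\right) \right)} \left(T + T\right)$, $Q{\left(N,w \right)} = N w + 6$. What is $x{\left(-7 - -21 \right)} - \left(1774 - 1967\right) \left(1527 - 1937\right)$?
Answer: $-79599$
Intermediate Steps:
$Q{\left(N,w \right)} = 6 + N w$
$x{\left(T \right)} = \frac{T \left(6 + T \left(-24 + T\right)\right)}{4}$ ($x{\left(T \right)} = \frac{\left(6 + T \left(T + 3 \left(-2 - 6\right)\right)\right) \left(T + T\right)}{8} = \frac{\left(6 + T \left(T + 3 \left(-2 - 6\right)\right)\right) 2 T}{8} = \frac{\left(6 + T \left(T + 3 \left(-8\right)\right)\right) 2 T}{8} = \frac{\left(6 + T \left(T - 24\right)\right) 2 T}{8} = \frac{\left(6 + T \left(-24 + T\right)\right) 2 T}{8} = \frac{2 T \left(6 + T \left(-24 + T\right)\right)}{8} = \frac{T \left(6 + T \left(-24 + T\right)\right)}{4}$)
$x{\left(-7 - -21 \right)} - \left(1774 - 1967\right) \left(1527 - 1937\right) = \frac{\left(-7 - -21\right) \left(6 + \left(-7 - -21\right) \left(-24 - -14\right)\right)}{4} - \left(1774 - 1967\right) \left(1527 - 1937\right) = \frac{\left(-7 + 21\right) \left(6 + \left(-7 + 21\right) \left(-24 + \left(-7 + 21\right)\right)\right)}{4} - \left(-193\right) \left(-410\right) = \frac{1}{4} \cdot 14 \left(6 + 14 \left(-24 + 14\right)\right) - 79130 = \frac{1}{4} \cdot 14 \left(6 + 14 \left(-10\right)\right) - 79130 = \frac{1}{4} \cdot 14 \left(6 - 140\right) - 79130 = \frac{1}{4} \cdot 14 \left(-134\right) - 79130 = -469 - 79130 = -79599$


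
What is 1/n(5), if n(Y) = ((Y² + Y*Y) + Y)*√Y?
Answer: √5/275 ≈ 0.0081312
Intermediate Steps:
n(Y) = √Y*(Y + 2*Y²) (n(Y) = ((Y² + Y²) + Y)*√Y = (2*Y² + Y)*√Y = (Y + 2*Y²)*√Y = √Y*(Y + 2*Y²))
1/n(5) = 1/(5^(3/2)*(1 + 2*5)) = 1/((5*√5)*(1 + 10)) = 1/((5*√5)*11) = 1/(55*√5) = √5/275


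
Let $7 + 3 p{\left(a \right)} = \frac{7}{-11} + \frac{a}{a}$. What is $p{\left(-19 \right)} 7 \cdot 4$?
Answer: $- \frac{2044}{33} \approx -61.939$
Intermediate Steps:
$p{\left(a \right)} = - \frac{73}{33}$ ($p{\left(a \right)} = - \frac{7}{3} + \frac{\frac{7}{-11} + \frac{a}{a}}{3} = - \frac{7}{3} + \frac{7 \left(- \frac{1}{11}\right) + 1}{3} = - \frac{7}{3} + \frac{- \frac{7}{11} + 1}{3} = - \frac{7}{3} + \frac{1}{3} \cdot \frac{4}{11} = - \frac{7}{3} + \frac{4}{33} = - \frac{73}{33}$)
$p{\left(-19 \right)} 7 \cdot 4 = - \frac{73 \cdot 7 \cdot 4}{33} = \left(- \frac{73}{33}\right) 28 = - \frac{2044}{33}$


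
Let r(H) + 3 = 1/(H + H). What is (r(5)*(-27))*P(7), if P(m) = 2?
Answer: 783/5 ≈ 156.60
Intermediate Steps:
r(H) = -3 + 1/(2*H) (r(H) = -3 + 1/(H + H) = -3 + 1/(2*H))
(r(5)*(-27))*P(7) = ((-3 + (½)/5)*(-27))*2 = ((-3 + (½)*(⅕))*(-27))*2 = ((-3 + ⅒)*(-27))*2 = -29/10*(-27)*2 = (783/10)*2 = 783/5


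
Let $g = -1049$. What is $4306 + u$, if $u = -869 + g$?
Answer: $2388$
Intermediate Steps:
$u = -1918$ ($u = -869 - 1049 = -1918$)
$4306 + u = 4306 - 1918 = 2388$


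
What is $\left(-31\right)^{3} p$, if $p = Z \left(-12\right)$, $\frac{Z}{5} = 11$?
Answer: $19662060$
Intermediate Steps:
$Z = 55$ ($Z = 5 \cdot 11 = 55$)
$p = -660$ ($p = 55 \left(-12\right) = -660$)
$\left(-31\right)^{3} p = \left(-31\right)^{3} \left(-660\right) = \left(-29791\right) \left(-660\right) = 19662060$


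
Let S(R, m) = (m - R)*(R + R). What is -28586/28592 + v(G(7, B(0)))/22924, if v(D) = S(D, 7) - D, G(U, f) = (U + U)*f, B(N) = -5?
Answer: -120190723/81930376 ≈ -1.4670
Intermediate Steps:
G(U, f) = 2*U*f (G(U, f) = (2*U)*f = 2*U*f)
S(R, m) = 2*R*(m - R) (S(R, m) = (m - R)*(2*R) = 2*R*(m - R))
v(D) = -D + 2*D*(7 - D) (v(D) = 2*D*(7 - D) - D = -D + 2*D*(7 - D))
-28586/28592 + v(G(7, B(0)))/22924 = -28586/28592 + ((2*7*(-5))*(13 - 4*7*(-5)))/22924 = -28586*1/28592 - 70*(13 - 2*(-70))*(1/22924) = -14293/14296 - 70*(13 + 140)*(1/22924) = -14293/14296 - 70*153*(1/22924) = -14293/14296 - 10710*1/22924 = -14293/14296 - 5355/11462 = -120190723/81930376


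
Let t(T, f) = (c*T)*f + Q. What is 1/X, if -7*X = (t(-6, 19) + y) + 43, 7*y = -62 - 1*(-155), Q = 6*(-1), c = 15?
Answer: 49/11618 ≈ 0.0042176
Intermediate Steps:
Q = -6
t(T, f) = -6 + 15*T*f (t(T, f) = (15*T)*f - 6 = 15*T*f - 6 = -6 + 15*T*f)
y = 93/7 (y = (-62 - 1*(-155))/7 = (-62 + 155)/7 = (1/7)*93 = 93/7 ≈ 13.286)
X = 11618/49 (X = -(((-6 + 15*(-6)*19) + 93/7) + 43)/7 = -(((-6 - 1710) + 93/7) + 43)/7 = -((-1716 + 93/7) + 43)/7 = -(-11919/7 + 43)/7 = -1/7*(-11618/7) = 11618/49 ≈ 237.10)
1/X = 1/(11618/49) = 49/11618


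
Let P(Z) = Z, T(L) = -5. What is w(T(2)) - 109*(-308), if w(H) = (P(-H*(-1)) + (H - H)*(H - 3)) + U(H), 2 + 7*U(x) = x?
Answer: 33566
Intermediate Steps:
U(x) = -2/7 + x/7
w(H) = -2/7 + 8*H/7 (w(H) = (-H*(-1) + (H - H)*(H - 3)) + (-2/7 + H/7) = (H + 0*(-3 + H)) + (-2/7 + H/7) = (H + 0) + (-2/7 + H/7) = H + (-2/7 + H/7) = -2/7 + 8*H/7)
w(T(2)) - 109*(-308) = (-2/7 + (8/7)*(-5)) - 109*(-308) = (-2/7 - 40/7) + 33572 = -6 + 33572 = 33566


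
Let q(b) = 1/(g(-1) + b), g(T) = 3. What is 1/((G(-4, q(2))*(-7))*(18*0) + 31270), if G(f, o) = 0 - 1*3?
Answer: 1/31270 ≈ 3.1980e-5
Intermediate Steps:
q(b) = 1/(3 + b)
G(f, o) = -3 (G(f, o) = 0 - 3 = -3)
1/((G(-4, q(2))*(-7))*(18*0) + 31270) = 1/((-3*(-7))*(18*0) + 31270) = 1/(21*0 + 31270) = 1/(0 + 31270) = 1/31270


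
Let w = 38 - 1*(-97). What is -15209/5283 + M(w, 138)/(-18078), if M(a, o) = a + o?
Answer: -92130187/31835358 ≈ -2.8940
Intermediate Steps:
w = 135 (w = 38 + 97 = 135)
-15209/5283 + M(w, 138)/(-18078) = -15209/5283 + (135 + 138)/(-18078) = -15209*1/5283 + 273*(-1/18078) = -15209/5283 - 91/6026 = -92130187/31835358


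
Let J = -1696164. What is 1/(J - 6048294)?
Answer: -1/7744458 ≈ -1.2912e-7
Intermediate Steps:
1/(J - 6048294) = 1/(-1696164 - 6048294) = 1/(-7744458) = -1/7744458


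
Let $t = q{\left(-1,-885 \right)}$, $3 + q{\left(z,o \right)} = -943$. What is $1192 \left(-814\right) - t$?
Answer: $-969342$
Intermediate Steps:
$q{\left(z,o \right)} = -946$ ($q{\left(z,o \right)} = -3 - 943 = -946$)
$t = -946$
$1192 \left(-814\right) - t = 1192 \left(-814\right) - -946 = -970288 + 946 = -969342$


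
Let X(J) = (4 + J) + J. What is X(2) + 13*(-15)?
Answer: -187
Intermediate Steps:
X(J) = 4 + 2*J
X(2) + 13*(-15) = (4 + 2*2) + 13*(-15) = (4 + 4) - 195 = 8 - 195 = -187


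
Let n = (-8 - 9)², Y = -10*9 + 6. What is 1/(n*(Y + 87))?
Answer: 1/867 ≈ 0.0011534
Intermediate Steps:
Y = -84 (Y = -90 + 6 = -84)
n = 289 (n = (-17)² = 289)
1/(n*(Y + 87)) = 1/(289*(-84 + 87)) = 1/(289*3) = 1/867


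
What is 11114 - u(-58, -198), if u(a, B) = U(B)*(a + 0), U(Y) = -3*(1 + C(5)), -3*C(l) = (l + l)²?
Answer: 16740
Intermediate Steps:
C(l) = -4*l²/3 (C(l) = -(l + l)²/3 = -4*l²/3)
U(Y) = 97 (U(Y) = -3*(1 - 4/3*5²) = -3*(1 - 4/3*25) = -3*(1 - 100/3) = -3*(-97/3) = 97)
u(a, B) = 97*a (u(a, B) = 97*(a + 0) = 97*a)
11114 - u(-58, -198) = 11114 - 97*(-58) = 11114 - 1*(-5626) = 11114 + 5626 = 16740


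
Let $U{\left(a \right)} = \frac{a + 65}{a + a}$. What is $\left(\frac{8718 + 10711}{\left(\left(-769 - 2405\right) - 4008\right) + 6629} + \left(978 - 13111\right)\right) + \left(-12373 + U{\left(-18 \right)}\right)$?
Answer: $- \frac{488590883}{19908} \approx -24542.0$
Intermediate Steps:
$U{\left(a \right)} = \frac{65 + a}{2 a}$
$\left(\frac{8718 + 10711}{\left(\left(-769 - 2405\right) - 4008\right) + 6629} + \left(978 - 13111\right)\right) + \left(-12373 + U{\left(-18 \right)}\right) = \left(\frac{8718 + 10711}{\left(\left(-769 - 2405\right) - 4008\right) + 6629} + \left(978 - 13111\right)\right) - \left(12373 - \frac{65 - 18}{2 \left(-18\right)}\right) = \left(\frac{19429}{\left(\left(-769 - 2405\right) - 4008\right) + 6629} - 12133\right) - \left(12373 + \frac{1}{36} \cdot 47\right) = \left(\frac{19429}{\left(-3174 - 4008\right) + 6629} - 12133\right) - \frac{445475}{36} = \left(\frac{19429}{-7182 + 6629} - 12133\right) - \frac{445475}{36} = \left(\frac{19429}{-553} - 12133\right) - \frac{445475}{36} = \left(19429 \left(- \frac{1}{553}\right) - 12133\right) - \frac{445475}{36} = \left(- \frac{19429}{553} - 12133\right) - \frac{445475}{36} = - \frac{6728978}{553} - \frac{445475}{36} = - \frac{488590883}{19908}$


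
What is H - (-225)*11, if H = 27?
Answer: 2502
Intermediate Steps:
H - (-225)*11 = 27 - (-225)*11 = 27 - 45*(-55) = 27 + 2475 = 2502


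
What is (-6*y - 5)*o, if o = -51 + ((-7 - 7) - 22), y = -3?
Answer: -1131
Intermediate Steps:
o = -87 (o = -51 + (-14 - 22) = -51 - 36 = -87)
(-6*y - 5)*o = (-6*(-3) - 5)*(-87) = (18 - 5)*(-87) = 13*(-87) = -1131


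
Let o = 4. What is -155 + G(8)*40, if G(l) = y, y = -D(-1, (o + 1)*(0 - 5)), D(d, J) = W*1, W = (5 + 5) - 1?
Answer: -515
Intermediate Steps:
W = 9 (W = 10 - 1 = 9)
D(d, J) = 9 (D(d, J) = 9*1 = 9)
y = -9 (y = -1*9 = -9)
G(l) = -9
-155 + G(8)*40 = -155 - 9*40 = -155 - 360 = -515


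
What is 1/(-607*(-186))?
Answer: 1/112902 ≈ 8.8572e-6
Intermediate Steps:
1/(-607*(-186)) = 1/112902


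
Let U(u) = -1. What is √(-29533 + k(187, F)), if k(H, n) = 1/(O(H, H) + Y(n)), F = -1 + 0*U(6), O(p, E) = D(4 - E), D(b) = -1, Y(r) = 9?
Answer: I*√472526/4 ≈ 171.85*I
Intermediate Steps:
O(p, E) = -1
F = -1 (F = -1 + 0*(-1) = -1 + 0 = -1)
k(H, n) = ⅛ (k(H, n) = 1/(-1 + 9) = 1/8 = ⅛)
√(-29533 + k(187, F)) = √(-29533 + ⅛) = √(-236263/8) = I*√472526/4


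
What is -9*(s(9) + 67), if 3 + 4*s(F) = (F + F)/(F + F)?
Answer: -1197/2 ≈ -598.50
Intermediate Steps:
s(F) = -½ (s(F) = -¾ + ((F + F)/(F + F))/4 = -¾ + ((2*F)/((2*F)))/4 = -¾ + ((2*F)*(1/(2*F)))/4 = -¾ + (¼)*1 = -¾ + ¼ = -½)
-9*(s(9) + 67) = -9*(-½ + 67) = -9*133/2 = -1197/2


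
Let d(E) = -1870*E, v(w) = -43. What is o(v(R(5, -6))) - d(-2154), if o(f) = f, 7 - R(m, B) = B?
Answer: -4028023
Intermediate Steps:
R(m, B) = 7 - B
o(v(R(5, -6))) - d(-2154) = -43 - (-1870)*(-2154) = -43 - 1*4027980 = -43 - 4027980 = -4028023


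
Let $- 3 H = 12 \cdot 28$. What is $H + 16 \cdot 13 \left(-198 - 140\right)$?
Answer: $-70416$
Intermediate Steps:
$H = -112$ ($H = - \frac{12 \cdot 28}{3} = \left(- \frac{1}{3}\right) 336 = -112$)
$H + 16 \cdot 13 \left(-198 - 140\right) = -112 + 16 \cdot 13 \left(-198 - 140\right) = -112 + 208 \left(-198 - 140\right) = -112 + 208 \left(-338\right) = -112 - 70304 = -70416$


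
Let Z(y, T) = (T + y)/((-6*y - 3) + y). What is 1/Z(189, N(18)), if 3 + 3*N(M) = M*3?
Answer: -474/103 ≈ -4.6019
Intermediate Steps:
N(M) = -1 + M (N(M) = -1 + (M*3)/3 = -1 + (3*M)/3 = -1 + M)
Z(y, T) = (T + y)/(-3 - 5*y) (Z(y, T) = (T + y)/((-3 - 6*y) + y) = (T + y)/(-3 - 5*y))
1/Z(189, N(18)) = 1/((-(-1 + 18) - 1*189)/(3 + 5*189)) = 1/((-1*17 - 189)/(3 + 945)) = 1/((-17 - 189)/948) = 1/((1/948)*(-206)) = 1/(-103/474) = -474/103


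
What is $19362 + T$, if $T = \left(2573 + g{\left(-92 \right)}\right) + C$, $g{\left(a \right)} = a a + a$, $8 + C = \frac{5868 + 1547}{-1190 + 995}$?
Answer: $\frac{1180178}{39} \approx 30261.0$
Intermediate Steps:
$C = - \frac{1795}{39}$ ($C = -8 + \frac{5868 + 1547}{-1190 + 995} = -8 + \frac{7415}{-195} = -8 + 7415 \left(- \frac{1}{195}\right) = -8 - \frac{1483}{39} = - \frac{1795}{39} \approx -46.026$)
$g{\left(a \right)} = a + a^{2}$ ($g{\left(a \right)} = a^{2} + a = a + a^{2}$)
$T = \frac{425060}{39}$ ($T = \left(2573 - 92 \left(1 - 92\right)\right) - \frac{1795}{39} = \left(2573 - -8372\right) - \frac{1795}{39} = \left(2573 + 8372\right) - \frac{1795}{39} = 10945 - \frac{1795}{39} = \frac{425060}{39} \approx 10899.0$)
$19362 + T = 19362 + \frac{425060}{39} = \frac{1180178}{39}$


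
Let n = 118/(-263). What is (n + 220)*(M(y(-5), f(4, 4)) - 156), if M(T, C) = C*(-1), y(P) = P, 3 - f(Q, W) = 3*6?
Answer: -8141622/263 ≈ -30957.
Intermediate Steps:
f(Q, W) = -15 (f(Q, W) = 3 - 3*6 = 3 - 1*18 = 3 - 18 = -15)
M(T, C) = -C
n = -118/263 (n = 118*(-1/263) = -118/263 ≈ -0.44867)
(n + 220)*(M(y(-5), f(4, 4)) - 156) = (-118/263 + 220)*(-1*(-15) - 156) = 57742*(15 - 156)/263 = (57742/263)*(-141) = -8141622/263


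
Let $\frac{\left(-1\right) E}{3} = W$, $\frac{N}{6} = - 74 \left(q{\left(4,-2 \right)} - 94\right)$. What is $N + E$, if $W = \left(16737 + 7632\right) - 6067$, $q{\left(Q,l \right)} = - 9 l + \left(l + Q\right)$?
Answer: $-22050$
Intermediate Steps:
$q{\left(Q,l \right)} = Q - 8 l$ ($q{\left(Q,l \right)} = - 9 l + \left(Q + l\right) = Q - 8 l$)
$N = 32856$ ($N = 6 \left(- 74 \left(\left(4 - -16\right) - 94\right)\right) = 6 \left(- 74 \left(\left(4 + 16\right) - 94\right)\right) = 6 \left(- 74 \left(20 - 94\right)\right) = 6 \left(\left(-74\right) \left(-74\right)\right) = 6 \cdot 5476 = 32856$)
$W = 18302$ ($W = 24369 - 6067 = 18302$)
$E = -54906$ ($E = \left(-3\right) 18302 = -54906$)
$N + E = 32856 - 54906 = -22050$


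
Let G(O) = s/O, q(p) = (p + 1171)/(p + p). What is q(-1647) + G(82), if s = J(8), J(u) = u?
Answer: 16346/67527 ≈ 0.24207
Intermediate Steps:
s = 8
q(p) = (1171 + p)/(2*p) (q(p) = (1171 + p)/((2*p)) = (1171 + p)*(1/(2*p)) = (1171 + p)/(2*p))
G(O) = 8/O
q(-1647) + G(82) = (½)*(1171 - 1647)/(-1647) + 8/82 = (½)*(-1/1647)*(-476) + 8*(1/82) = 238/1647 + 4/41 = 16346/67527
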